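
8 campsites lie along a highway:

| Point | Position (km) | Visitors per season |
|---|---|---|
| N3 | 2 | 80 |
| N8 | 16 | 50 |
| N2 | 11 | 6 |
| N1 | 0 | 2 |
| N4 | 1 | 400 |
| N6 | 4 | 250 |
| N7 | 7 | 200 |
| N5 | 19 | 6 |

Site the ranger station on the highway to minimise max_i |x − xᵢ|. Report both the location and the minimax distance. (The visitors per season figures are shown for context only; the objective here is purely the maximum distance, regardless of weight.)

location 9.5, max distance 9.5

The 1-center on a line is the midpoint of the two extreme points: leftmost at 0, rightmost at 19.
Optimal location = (0 + 19)/2 = 9.5; maximum distance = (19 − 0)/2 = 9.5.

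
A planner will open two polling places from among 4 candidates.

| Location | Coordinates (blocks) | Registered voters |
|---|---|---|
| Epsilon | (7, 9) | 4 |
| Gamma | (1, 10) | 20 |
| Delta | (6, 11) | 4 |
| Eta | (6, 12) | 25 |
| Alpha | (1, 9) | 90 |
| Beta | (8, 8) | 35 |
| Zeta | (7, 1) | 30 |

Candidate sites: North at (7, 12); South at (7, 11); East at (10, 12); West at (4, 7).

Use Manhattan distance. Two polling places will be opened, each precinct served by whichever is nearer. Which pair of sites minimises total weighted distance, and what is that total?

{South, West}, total 1042

Evaluate every pair (each demand assigned to the nearer of the two):
  {South, West}: total = 1042
  {North, West}: total = 1060
  {East, West}: total = 1155
  {North, South}: total = 1337
  {South, East}: total = 1362
  {North, East}: total = 1520
Best pair: {South, West} with total 1042.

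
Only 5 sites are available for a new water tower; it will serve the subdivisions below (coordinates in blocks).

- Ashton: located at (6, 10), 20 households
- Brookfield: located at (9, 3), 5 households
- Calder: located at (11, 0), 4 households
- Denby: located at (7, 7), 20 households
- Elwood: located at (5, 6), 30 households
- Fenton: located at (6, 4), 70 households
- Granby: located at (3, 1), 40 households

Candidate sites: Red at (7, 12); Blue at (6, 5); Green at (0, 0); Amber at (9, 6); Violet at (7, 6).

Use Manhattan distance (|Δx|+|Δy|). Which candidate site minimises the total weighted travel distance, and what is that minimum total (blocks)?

Blue, total 635 blocks

Total weighted distance at each candidate:
  Red (7, 12): total = 1749
  Blue (6, 5): total = 635
  Green (0, 0): total = 1894
  Amber (9, 6): total = 1157
  Violet (7, 6): total = 815
Minimum is at Blue with total 635 blocks.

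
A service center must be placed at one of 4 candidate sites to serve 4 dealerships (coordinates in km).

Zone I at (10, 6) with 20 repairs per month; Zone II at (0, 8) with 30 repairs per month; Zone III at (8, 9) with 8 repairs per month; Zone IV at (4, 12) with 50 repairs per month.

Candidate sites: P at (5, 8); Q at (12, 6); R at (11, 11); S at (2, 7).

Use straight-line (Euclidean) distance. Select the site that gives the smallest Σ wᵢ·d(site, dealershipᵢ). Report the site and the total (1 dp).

Total weighted distance at each candidate:
  P (5, 8): total = 489.2
  Q (12, 6): total = 945.0
  R (11, 11): total = 826.4
  S (2, 7): total = 548.2
Minimum is at P with total 489.2 km.

P, total 489.2 km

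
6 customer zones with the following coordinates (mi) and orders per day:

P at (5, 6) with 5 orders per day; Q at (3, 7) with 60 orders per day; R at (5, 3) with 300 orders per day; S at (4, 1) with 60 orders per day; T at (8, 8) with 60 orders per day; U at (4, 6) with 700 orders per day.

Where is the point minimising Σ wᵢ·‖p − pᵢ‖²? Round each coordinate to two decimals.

The minimiser of Σwᵢ‖p−pᵢ‖² is the weighted centroid p* = (Σwᵢpᵢ)/(Σwᵢ).
Σwᵢ = 1185.
Σwᵢxᵢ = 5·5 + 60·3 + 300·5 + 60·4 + 60·8 + 700·4 = 5225.
Σwᵢyᵢ = 5·6 + 60·7 + 300·3 + 60·1 + 60·8 + 700·6 = 6090.
x* = 5225/1185 = 4.41, y* = 6090/1185 = 5.14.

(4.41, 5.14)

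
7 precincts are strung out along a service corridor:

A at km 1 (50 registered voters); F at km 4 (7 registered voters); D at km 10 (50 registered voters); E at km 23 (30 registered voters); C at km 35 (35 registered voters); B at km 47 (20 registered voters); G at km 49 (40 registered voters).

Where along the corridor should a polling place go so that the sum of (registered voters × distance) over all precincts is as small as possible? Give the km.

x = 23

For a sum of weighted absolute distances on a line, the optimum is the weighted median (not the mean). Total weight W = 232; half-weight = 116.
Sort by position and accumulate weight:
  km 1 (A, w=50) → cum 50
  km 4 (F, w=7) → cum 57
  km 10 (D, w=50) → cum 107
  km 23 (E, w=30) → cum 137  ≥ 116 → median here
  km 35 (C, w=35) → cum 172
  km 47 (B, w=20) → cum 192
  km 49 (G, w=40) → cum 232
Optimal location: km 23.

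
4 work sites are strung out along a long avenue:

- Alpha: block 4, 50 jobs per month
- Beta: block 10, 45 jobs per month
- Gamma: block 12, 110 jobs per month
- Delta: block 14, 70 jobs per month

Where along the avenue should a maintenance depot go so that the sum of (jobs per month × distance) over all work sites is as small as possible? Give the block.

For a sum of weighted absolute distances on a line, the optimum is the weighted median (not the mean). Total weight W = 275; half-weight = 137.5.
Sort by position and accumulate weight:
  block 4 (Alpha, w=50) → cum 50
  block 10 (Beta, w=45) → cum 95
  block 12 (Gamma, w=110) → cum 205  ≥ 137.5 → median here
  block 14 (Delta, w=70) → cum 275
Optimal location: block 12.

x = 12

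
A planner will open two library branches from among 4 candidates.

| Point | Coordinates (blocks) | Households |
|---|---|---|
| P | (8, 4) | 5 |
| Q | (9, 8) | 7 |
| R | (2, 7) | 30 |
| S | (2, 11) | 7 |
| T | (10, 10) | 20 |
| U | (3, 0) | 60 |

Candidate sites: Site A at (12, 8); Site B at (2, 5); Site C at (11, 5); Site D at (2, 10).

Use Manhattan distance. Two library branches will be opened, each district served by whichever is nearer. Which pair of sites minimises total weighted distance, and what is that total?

Evaluate every pair (each demand assigned to the nearer of the two):
  {Site A, Site B}: total = 598
  {Site B, Site C}: total = 637
  {Site B, Site D}: total = 685
  {Site A, Site D}: total = 898
  {Site C, Site D}: total = 932
  {Site A, Site C}: total = 1322
Best pair: {Site A, Site B} with total 598.

{Site A, Site B}, total 598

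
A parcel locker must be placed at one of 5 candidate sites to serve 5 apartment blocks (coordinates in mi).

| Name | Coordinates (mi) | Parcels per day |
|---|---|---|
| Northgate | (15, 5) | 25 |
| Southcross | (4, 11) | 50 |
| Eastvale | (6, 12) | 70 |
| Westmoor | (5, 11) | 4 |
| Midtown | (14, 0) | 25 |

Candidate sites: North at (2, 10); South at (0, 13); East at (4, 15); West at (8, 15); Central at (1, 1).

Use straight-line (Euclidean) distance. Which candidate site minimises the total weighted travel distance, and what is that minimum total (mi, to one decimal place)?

Total weighted distance at each candidate:
  North (2, 10): total = 1176.2
  South (0, 13): total = 1573.6
  East (4, 15): total = 1291.2
  West (8, 15): total = 1264.3
  Central (1, 1): total = 2100.9
Minimum is at North with total 1176.2 mi.

North, total 1176.2 mi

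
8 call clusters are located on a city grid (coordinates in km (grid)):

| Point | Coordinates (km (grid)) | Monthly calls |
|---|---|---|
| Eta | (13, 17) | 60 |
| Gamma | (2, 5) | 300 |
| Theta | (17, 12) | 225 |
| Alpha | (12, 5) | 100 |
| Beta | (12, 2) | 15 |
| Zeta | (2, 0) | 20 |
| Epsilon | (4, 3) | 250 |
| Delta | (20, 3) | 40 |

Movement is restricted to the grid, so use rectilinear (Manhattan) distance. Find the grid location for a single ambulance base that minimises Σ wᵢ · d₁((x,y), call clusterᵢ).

Manhattan distance separates: Σwᵢ(|x−xᵢ|+|y−yᵢ|) = Σwᵢ|x−xᵢ| + Σwᵢ|y−yᵢ|, so x and y are optimised independently as 1-D weighted medians.
Total weight W = 1010; half = 505.
x-coordinate, sorted with cumulative weight:
  x=2 (Gamma, w=300) cum 300
  x=2 (Zeta, w=20) cum 320
  x=4 (Epsilon, w=250) cum 570  ← median
  x=12 (Alpha, w=100) cum 670
  x=12 (Beta, w=15) cum 685
  x=13 (Eta, w=60) cum 745
  x=17 (Theta, w=225) cum 970
  x=20 (Delta, w=40) cum 1010
⇒ x* = 4
y-coordinate, sorted with cumulative weight:
  y=0 (Zeta, w=20) cum 20
  y=2 (Beta, w=15) cum 35
  y=3 (Epsilon, w=250) cum 285
  y=3 (Delta, w=40) cum 325
  y=5 (Gamma, w=300) cum 625  ← median
  y=5 (Alpha, w=100) cum 725
  y=12 (Theta, w=225) cum 950
  y=17 (Eta, w=60) cum 1010
⇒ y* = 5

(4, 5)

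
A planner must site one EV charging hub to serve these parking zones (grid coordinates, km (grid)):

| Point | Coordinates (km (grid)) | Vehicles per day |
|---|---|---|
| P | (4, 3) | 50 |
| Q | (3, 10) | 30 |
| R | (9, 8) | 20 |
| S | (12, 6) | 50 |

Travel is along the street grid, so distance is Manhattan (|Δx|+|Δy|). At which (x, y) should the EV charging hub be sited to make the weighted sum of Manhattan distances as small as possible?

(4, 6)

Manhattan distance separates: Σwᵢ(|x−xᵢ|+|y−yᵢ|) = Σwᵢ|x−xᵢ| + Σwᵢ|y−yᵢ|, so x and y are optimised independently as 1-D weighted medians.
Total weight W = 150; half = 75.
x-coordinate, sorted with cumulative weight:
  x=3 (Q, w=30) cum 30
  x=4 (P, w=50) cum 80  ← median
  x=9 (R, w=20) cum 100
  x=12 (S, w=50) cum 150
⇒ x* = 4
y-coordinate, sorted with cumulative weight:
  y=3 (P, w=50) cum 50
  y=6 (S, w=50) cum 100  ← median
  y=8 (R, w=20) cum 120
  y=10 (Q, w=30) cum 150
⇒ y* = 6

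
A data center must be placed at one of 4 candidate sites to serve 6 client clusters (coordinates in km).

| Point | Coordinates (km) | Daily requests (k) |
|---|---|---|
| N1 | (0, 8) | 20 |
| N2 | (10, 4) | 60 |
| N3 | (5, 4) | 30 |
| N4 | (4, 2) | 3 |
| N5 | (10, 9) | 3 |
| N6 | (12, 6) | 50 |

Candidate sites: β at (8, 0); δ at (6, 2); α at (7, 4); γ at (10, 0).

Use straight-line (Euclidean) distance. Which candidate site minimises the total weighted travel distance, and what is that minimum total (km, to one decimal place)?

Total weighted distance at each candidate:
  β (8, 0): total = 1046.2
  δ (6, 2): total = 895.9
  α (7, 4): total = 698.8
  γ (10, 0): total = 1050.4
Minimum is at α with total 698.8 km.

α, total 698.8 km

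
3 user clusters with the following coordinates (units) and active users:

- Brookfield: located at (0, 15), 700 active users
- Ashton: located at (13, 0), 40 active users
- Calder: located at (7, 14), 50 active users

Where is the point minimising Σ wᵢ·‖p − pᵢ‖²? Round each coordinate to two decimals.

The minimiser of Σwᵢ‖p−pᵢ‖² is the weighted centroid p* = (Σwᵢpᵢ)/(Σwᵢ).
Σwᵢ = 790.
Σwᵢxᵢ = 700·0 + 40·13 + 50·7 = 870.
Σwᵢyᵢ = 700·15 + 40·0 + 50·14 = 11200.
x* = 870/790 = 1.10, y* = 11200/790 = 14.18.

(1.10, 14.18)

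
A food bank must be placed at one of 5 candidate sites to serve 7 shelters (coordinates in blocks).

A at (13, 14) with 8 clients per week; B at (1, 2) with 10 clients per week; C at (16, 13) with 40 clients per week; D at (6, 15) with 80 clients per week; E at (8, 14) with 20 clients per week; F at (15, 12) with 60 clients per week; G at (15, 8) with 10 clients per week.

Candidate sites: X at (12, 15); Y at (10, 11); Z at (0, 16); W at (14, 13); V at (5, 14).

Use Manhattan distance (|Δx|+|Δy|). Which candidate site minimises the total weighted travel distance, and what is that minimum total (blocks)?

Total weighted distance at each candidate:
  X (12, 15): total = 1536
  Y (10, 11): total = 1728
  Z (0, 16): total = 3160
  W (14, 13): total = 1456
  V (5, 14): total = 1804
Minimum is at W with total 1456 blocks.

W, total 1456 blocks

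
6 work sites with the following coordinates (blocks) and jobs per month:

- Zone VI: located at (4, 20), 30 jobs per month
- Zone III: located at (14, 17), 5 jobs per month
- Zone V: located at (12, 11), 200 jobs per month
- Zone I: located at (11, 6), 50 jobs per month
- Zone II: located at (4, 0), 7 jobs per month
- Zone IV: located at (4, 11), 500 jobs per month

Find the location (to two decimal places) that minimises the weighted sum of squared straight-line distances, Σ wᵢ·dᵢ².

(6.53, 10.97)

The minimiser of Σwᵢ‖p−pᵢ‖² is the weighted centroid p* = (Σwᵢpᵢ)/(Σwᵢ).
Σwᵢ = 792.
Σwᵢxᵢ = 30·4 + 5·14 + 200·12 + 50·11 + 7·4 + 500·4 = 5168.
Σwᵢyᵢ = 30·20 + 5·17 + 200·11 + 50·6 + 7·0 + 500·11 = 8685.
x* = 5168/792 = 6.53, y* = 8685/792 = 10.97.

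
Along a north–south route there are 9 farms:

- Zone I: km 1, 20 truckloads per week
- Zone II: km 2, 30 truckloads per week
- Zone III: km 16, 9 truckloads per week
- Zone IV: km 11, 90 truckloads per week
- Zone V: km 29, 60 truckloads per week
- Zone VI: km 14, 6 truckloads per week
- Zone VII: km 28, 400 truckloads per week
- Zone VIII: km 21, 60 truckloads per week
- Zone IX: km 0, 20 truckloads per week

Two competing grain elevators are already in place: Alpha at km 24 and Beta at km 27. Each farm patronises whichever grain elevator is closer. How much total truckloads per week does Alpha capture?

235

The indifferent point is the midpoint (24+27)/2 = 25.5; farms left of it (closer to Alpha at 24) go to Alpha, those right go to Beta.
  Zone IX at 0 (w=20) → Alpha
  Zone I at 1 (w=20) → Alpha
  Zone II at 2 (w=30) → Alpha
  Zone IV at 11 (w=90) → Alpha
  Zone VI at 14 (w=6) → Alpha
  Zone III at 16 (w=9) → Alpha
  Zone VIII at 21 (w=60) → Alpha
  Zone VII at 28 (w=400) → Beta
  Zone V at 29 (w=60) → Beta
Alpha captures 235; Beta captures 460.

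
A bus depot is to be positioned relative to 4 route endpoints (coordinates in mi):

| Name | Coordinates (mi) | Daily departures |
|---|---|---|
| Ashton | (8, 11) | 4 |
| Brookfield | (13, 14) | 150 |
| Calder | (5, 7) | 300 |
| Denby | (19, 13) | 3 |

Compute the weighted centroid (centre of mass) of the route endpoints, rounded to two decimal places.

(7.74, 9.37)

The minimiser of Σwᵢ‖p−pᵢ‖² is the weighted centroid p* = (Σwᵢpᵢ)/(Σwᵢ).
Σwᵢ = 457.
Σwᵢxᵢ = 4·8 + 150·13 + 300·5 + 3·19 = 3539.
Σwᵢyᵢ = 4·11 + 150·14 + 300·7 + 3·13 = 4283.
x* = 3539/457 = 7.74, y* = 4283/457 = 9.37.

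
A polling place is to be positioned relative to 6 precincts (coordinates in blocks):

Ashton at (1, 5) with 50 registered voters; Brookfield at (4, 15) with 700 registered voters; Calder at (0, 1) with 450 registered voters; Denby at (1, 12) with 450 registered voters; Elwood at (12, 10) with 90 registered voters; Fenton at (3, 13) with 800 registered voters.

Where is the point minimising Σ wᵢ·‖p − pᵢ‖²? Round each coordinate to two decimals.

(2.67, 10.98)

The minimiser of Σwᵢ‖p−pᵢ‖² is the weighted centroid p* = (Σwᵢpᵢ)/(Σwᵢ).
Σwᵢ = 2540.
Σwᵢxᵢ = 50·1 + 700·4 + 450·0 + 450·1 + 90·12 + 800·3 = 6780.
Σwᵢyᵢ = 50·5 + 700·15 + 450·1 + 450·12 + 90·10 + 800·13 = 27900.
x* = 6780/2540 = 2.67, y* = 27900/2540 = 10.98.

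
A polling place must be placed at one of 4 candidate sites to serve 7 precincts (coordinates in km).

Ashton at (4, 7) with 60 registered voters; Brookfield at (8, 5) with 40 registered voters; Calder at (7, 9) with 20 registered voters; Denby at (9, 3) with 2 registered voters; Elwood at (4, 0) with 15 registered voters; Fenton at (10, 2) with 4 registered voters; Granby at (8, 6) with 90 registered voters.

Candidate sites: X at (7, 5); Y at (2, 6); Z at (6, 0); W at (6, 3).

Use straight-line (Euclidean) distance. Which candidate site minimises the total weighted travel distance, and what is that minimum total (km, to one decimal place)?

Total weighted distance at each candidate:
  X (7, 5): total = 573.7
  Y (2, 6): total = 1180.0
  Z (6, 0): total = 1458.9
  W (6, 3): total = 904.2
Minimum is at X with total 573.7 km.

X, total 573.7 km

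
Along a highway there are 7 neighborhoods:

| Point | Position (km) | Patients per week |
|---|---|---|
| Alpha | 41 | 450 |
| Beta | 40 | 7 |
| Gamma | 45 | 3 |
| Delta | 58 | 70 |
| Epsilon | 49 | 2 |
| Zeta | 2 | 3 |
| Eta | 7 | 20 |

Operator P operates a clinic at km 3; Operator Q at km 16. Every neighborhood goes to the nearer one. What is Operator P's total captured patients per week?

23

The indifferent point is the midpoint (3+16)/2 = 9.5; neighborhoods left of it (closer to Operator P at 3) go to Operator P, those right go to Operator Q.
  Zeta at 2 (w=3) → Operator P
  Eta at 7 (w=20) → Operator P
  Beta at 40 (w=7) → Operator Q
  Alpha at 41 (w=450) → Operator Q
  Gamma at 45 (w=3) → Operator Q
  Epsilon at 49 (w=2) → Operator Q
  Delta at 58 (w=70) → Operator Q
Operator P captures 23; Operator Q captures 532.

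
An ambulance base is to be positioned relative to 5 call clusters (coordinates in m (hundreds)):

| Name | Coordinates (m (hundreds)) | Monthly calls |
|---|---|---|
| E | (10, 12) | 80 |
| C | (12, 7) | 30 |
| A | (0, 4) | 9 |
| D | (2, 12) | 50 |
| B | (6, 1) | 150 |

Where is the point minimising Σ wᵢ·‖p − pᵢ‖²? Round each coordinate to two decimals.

The minimiser of Σwᵢ‖p−pᵢ‖² is the weighted centroid p* = (Σwᵢpᵢ)/(Σwᵢ).
Σwᵢ = 319.
Σwᵢxᵢ = 80·10 + 30·12 + 9·0 + 50·2 + 150·6 = 2160.
Σwᵢyᵢ = 80·12 + 30·7 + 9·4 + 50·12 + 150·1 = 1956.
x* = 2160/319 = 6.77, y* = 1956/319 = 6.13.

(6.77, 6.13)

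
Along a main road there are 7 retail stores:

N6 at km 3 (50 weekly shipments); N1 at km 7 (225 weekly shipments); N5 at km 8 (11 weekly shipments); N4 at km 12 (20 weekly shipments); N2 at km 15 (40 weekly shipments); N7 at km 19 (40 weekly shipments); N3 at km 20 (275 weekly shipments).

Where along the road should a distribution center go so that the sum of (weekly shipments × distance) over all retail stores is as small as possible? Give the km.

For a sum of weighted absolute distances on a line, the optimum is the weighted median (not the mean). Total weight W = 661; half-weight = 330.5.
Sort by position and accumulate weight:
  km 3 (N6, w=50) → cum 50
  km 7 (N1, w=225) → cum 275
  km 8 (N5, w=11) → cum 286
  km 12 (N4, w=20) → cum 306
  km 15 (N2, w=40) → cum 346  ≥ 330.5 → median here
  km 19 (N7, w=40) → cum 386
  km 20 (N3, w=275) → cum 661
Optimal location: km 15.

x = 15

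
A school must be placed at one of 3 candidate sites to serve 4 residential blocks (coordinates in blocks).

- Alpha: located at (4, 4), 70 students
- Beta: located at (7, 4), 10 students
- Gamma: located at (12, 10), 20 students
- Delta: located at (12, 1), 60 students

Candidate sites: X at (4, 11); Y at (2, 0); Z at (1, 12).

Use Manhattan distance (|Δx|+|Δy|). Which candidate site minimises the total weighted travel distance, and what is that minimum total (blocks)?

Total weighted distance at each candidate:
  X (4, 11): total = 1850
  Y (2, 0): total = 1570
  Z (1, 12): total = 2490
Minimum is at Y with total 1570 blocks.

Y, total 1570 blocks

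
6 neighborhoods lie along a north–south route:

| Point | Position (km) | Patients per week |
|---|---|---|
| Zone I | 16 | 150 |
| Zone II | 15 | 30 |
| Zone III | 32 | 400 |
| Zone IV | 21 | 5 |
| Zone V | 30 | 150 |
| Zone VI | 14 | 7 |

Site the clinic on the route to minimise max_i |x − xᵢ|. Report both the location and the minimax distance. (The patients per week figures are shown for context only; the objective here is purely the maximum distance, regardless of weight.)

location 23, max distance 9

The 1-center on a line is the midpoint of the two extreme points: leftmost at 14, rightmost at 32.
Optimal location = (14 + 32)/2 = 23; maximum distance = (32 − 14)/2 = 9.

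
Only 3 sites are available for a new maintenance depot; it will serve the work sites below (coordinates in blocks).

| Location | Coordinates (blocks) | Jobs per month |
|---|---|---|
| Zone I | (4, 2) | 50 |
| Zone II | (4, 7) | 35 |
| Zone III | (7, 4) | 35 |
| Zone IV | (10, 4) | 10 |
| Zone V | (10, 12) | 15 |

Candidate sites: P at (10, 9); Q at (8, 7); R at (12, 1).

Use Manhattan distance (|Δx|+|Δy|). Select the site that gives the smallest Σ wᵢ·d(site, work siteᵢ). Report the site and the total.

Total weighted distance at each candidate:
  P (10, 9): total = 1305
  Q (8, 7): total = 885
  R (12, 1): total = 1465
Minimum is at Q with total 885 blocks.

Q, total 885 blocks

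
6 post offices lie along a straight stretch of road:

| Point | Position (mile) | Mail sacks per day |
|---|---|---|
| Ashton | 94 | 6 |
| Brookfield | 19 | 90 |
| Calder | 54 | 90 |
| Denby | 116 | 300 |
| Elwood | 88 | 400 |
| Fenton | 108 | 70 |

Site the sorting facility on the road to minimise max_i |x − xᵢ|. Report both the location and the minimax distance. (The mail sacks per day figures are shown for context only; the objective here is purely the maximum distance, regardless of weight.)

The 1-center on a line is the midpoint of the two extreme points: leftmost at 19, rightmost at 116.
Optimal location = (19 + 116)/2 = 67.5; maximum distance = (116 − 19)/2 = 48.5.

location 67.5, max distance 48.5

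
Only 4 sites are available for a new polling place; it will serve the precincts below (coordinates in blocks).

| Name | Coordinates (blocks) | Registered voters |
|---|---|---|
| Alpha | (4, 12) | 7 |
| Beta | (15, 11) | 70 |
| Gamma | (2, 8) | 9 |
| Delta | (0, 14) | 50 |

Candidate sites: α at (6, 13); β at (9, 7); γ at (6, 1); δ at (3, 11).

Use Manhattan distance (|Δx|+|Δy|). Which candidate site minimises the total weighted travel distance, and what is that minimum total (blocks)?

δ, total 1190 blocks

Total weighted distance at each candidate:
  α (6, 13): total = 1222
  β (9, 7): total = 1642
  γ (6, 1): total = 2470
  δ (3, 11): total = 1190
Minimum is at δ with total 1190 blocks.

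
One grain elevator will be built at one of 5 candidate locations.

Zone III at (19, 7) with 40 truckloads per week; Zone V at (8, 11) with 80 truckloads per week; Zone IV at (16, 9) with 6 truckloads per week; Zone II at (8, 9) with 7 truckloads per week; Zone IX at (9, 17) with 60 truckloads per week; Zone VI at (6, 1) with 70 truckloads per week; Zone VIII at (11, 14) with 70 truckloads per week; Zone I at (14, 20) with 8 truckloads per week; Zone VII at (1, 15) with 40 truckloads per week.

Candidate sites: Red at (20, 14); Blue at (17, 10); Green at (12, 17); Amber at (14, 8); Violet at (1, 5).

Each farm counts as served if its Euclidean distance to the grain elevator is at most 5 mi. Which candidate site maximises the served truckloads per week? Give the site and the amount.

Coverage radius r = 5 mi; a point is covered iff (Δx)²+(Δy)² ≤ 5² = 25.
  Red (20, 14): covers {none} → 0
  Blue (17, 10): covers {Zone III, Zone IV} → 46
  Green (12, 17): covers {Zone IX, Zone VIII, Zone I} → 138
  Amber (14, 8): covers {Zone IV} → 6
  Violet (1, 5): covers {none} → 0
Maximum coverage at Green: 138 truckloads per week.

Green, covering 138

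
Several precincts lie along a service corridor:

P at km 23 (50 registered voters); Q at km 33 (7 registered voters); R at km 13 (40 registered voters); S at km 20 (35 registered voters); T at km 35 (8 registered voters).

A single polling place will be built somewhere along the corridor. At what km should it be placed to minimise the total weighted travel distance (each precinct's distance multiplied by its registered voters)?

x = 20

For a sum of weighted absolute distances on a line, the optimum is the weighted median (not the mean). Total weight W = 140; half-weight = 70.
Sort by position and accumulate weight:
  km 13 (R, w=40) → cum 40
  km 20 (S, w=35) → cum 75  ≥ 70 → median here
  km 23 (P, w=50) → cum 125
  km 33 (Q, w=7) → cum 132
  km 35 (T, w=8) → cum 140
Optimal location: km 20.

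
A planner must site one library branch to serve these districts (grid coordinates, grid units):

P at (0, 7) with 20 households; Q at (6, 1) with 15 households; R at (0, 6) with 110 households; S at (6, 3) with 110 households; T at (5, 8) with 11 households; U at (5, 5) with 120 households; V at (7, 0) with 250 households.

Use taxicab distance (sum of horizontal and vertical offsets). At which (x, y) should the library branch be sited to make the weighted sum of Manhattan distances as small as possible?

Manhattan distance separates: Σwᵢ(|x−xᵢ|+|y−yᵢ|) = Σwᵢ|x−xᵢ| + Σwᵢ|y−yᵢ|, so x and y are optimised independently as 1-D weighted medians.
Total weight W = 636; half = 318.
x-coordinate, sorted with cumulative weight:
  x=0 (P, w=20) cum 20
  x=0 (R, w=110) cum 130
  x=5 (T, w=11) cum 141
  x=5 (U, w=120) cum 261
  x=6 (Q, w=15) cum 276
  x=6 (S, w=110) cum 386  ← median
  x=7 (V, w=250) cum 636
⇒ x* = 6
y-coordinate, sorted with cumulative weight:
  y=0 (V, w=250) cum 250
  y=1 (Q, w=15) cum 265
  y=3 (S, w=110) cum 375  ← median
  y=5 (U, w=120) cum 495
  y=6 (R, w=110) cum 605
  y=7 (P, w=20) cum 625
  y=8 (T, w=11) cum 636
⇒ y* = 3

(6, 3)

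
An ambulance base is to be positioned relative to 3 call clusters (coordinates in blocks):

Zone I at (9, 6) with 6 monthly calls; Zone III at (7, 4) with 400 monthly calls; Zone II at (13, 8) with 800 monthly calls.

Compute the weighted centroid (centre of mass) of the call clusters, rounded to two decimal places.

(10.99, 6.66)

The minimiser of Σwᵢ‖p−pᵢ‖² is the weighted centroid p* = (Σwᵢpᵢ)/(Σwᵢ).
Σwᵢ = 1206.
Σwᵢxᵢ = 6·9 + 400·7 + 800·13 = 13254.
Σwᵢyᵢ = 6·6 + 400·4 + 800·8 = 8036.
x* = 13254/1206 = 10.99, y* = 8036/1206 = 6.66.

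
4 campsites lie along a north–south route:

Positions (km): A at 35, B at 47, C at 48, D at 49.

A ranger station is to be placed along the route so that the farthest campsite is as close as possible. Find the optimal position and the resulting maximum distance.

location 42, max distance 7

The 1-center on a line is the midpoint of the two extreme points: leftmost at 35, rightmost at 49.
Optimal location = (35 + 49)/2 = 42; maximum distance = (49 − 35)/2 = 7.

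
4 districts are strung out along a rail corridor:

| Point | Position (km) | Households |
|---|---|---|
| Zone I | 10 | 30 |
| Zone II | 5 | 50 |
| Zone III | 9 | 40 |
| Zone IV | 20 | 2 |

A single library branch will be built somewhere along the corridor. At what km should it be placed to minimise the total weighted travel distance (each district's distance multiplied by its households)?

For a sum of weighted absolute distances on a line, the optimum is the weighted median (not the mean). Total weight W = 122; half-weight = 61.
Sort by position and accumulate weight:
  km 5 (Zone II, w=50) → cum 50
  km 9 (Zone III, w=40) → cum 90  ≥ 61 → median here
  km 10 (Zone I, w=30) → cum 120
  km 20 (Zone IV, w=2) → cum 122
Optimal location: km 9.

x = 9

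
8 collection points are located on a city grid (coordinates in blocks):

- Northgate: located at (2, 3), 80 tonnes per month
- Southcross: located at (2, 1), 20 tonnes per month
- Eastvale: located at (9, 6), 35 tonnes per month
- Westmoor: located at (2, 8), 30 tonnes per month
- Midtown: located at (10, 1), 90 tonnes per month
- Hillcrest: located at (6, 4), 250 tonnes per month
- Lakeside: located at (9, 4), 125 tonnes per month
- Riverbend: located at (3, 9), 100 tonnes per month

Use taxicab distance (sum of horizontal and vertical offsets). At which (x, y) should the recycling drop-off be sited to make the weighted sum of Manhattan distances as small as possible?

Manhattan distance separates: Σwᵢ(|x−xᵢ|+|y−yᵢ|) = Σwᵢ|x−xᵢ| + Σwᵢ|y−yᵢ|, so x and y are optimised independently as 1-D weighted medians.
Total weight W = 730; half = 365.
x-coordinate, sorted with cumulative weight:
  x=2 (Northgate, w=80) cum 80
  x=2 (Southcross, w=20) cum 100
  x=2 (Westmoor, w=30) cum 130
  x=3 (Riverbend, w=100) cum 230
  x=6 (Hillcrest, w=250) cum 480  ← median
  x=9 (Eastvale, w=35) cum 515
  x=9 (Lakeside, w=125) cum 640
  x=10 (Midtown, w=90) cum 730
⇒ x* = 6
y-coordinate, sorted with cumulative weight:
  y=1 (Southcross, w=20) cum 20
  y=1 (Midtown, w=90) cum 110
  y=3 (Northgate, w=80) cum 190
  y=4 (Hillcrest, w=250) cum 440  ← median
  y=4 (Lakeside, w=125) cum 565
  y=6 (Eastvale, w=35) cum 600
  y=8 (Westmoor, w=30) cum 630
  y=9 (Riverbend, w=100) cum 730
⇒ y* = 4

(6, 4)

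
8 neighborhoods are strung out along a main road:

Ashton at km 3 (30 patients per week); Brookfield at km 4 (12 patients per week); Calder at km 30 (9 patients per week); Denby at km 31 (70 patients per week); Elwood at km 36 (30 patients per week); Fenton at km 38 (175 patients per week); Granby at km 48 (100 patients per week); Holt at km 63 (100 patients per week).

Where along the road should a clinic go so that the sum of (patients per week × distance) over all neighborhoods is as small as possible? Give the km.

x = 38

For a sum of weighted absolute distances on a line, the optimum is the weighted median (not the mean). Total weight W = 526; half-weight = 263.
Sort by position and accumulate weight:
  km 3 (Ashton, w=30) → cum 30
  km 4 (Brookfield, w=12) → cum 42
  km 30 (Calder, w=9) → cum 51
  km 31 (Denby, w=70) → cum 121
  km 36 (Elwood, w=30) → cum 151
  km 38 (Fenton, w=175) → cum 326  ≥ 263 → median here
  km 48 (Granby, w=100) → cum 426
  km 63 (Holt, w=100) → cum 526
Optimal location: km 38.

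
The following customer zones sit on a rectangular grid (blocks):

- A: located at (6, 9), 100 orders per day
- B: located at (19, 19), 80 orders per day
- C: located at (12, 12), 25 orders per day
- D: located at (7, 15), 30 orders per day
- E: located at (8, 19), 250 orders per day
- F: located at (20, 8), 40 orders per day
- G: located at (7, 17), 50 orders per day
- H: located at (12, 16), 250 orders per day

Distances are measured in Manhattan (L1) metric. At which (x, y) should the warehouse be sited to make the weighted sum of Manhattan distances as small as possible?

Manhattan distance separates: Σwᵢ(|x−xᵢ|+|y−yᵢ|) = Σwᵢ|x−xᵢ| + Σwᵢ|y−yᵢ|, so x and y are optimised independently as 1-D weighted medians.
Total weight W = 825; half = 412.5.
x-coordinate, sorted with cumulative weight:
  x=6 (A, w=100) cum 100
  x=7 (D, w=30) cum 130
  x=7 (G, w=50) cum 180
  x=8 (E, w=250) cum 430  ← median
  x=12 (C, w=25) cum 455
  x=12 (H, w=250) cum 705
  x=19 (B, w=80) cum 785
  x=20 (F, w=40) cum 825
⇒ x* = 8
y-coordinate, sorted with cumulative weight:
  y=8 (F, w=40) cum 40
  y=9 (A, w=100) cum 140
  y=12 (C, w=25) cum 165
  y=15 (D, w=30) cum 195
  y=16 (H, w=250) cum 445  ← median
  y=17 (G, w=50) cum 495
  y=19 (B, w=80) cum 575
  y=19 (E, w=250) cum 825
⇒ y* = 16

(8, 16)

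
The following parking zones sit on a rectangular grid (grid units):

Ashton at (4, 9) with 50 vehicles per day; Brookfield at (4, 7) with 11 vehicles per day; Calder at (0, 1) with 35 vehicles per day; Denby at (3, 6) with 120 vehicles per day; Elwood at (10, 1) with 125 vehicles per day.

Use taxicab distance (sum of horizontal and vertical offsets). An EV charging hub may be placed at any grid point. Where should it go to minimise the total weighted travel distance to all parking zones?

(4, 6)

Manhattan distance separates: Σwᵢ(|x−xᵢ|+|y−yᵢ|) = Σwᵢ|x−xᵢ| + Σwᵢ|y−yᵢ|, so x and y are optimised independently as 1-D weighted medians.
Total weight W = 341; half = 170.5.
x-coordinate, sorted with cumulative weight:
  x=0 (Calder, w=35) cum 35
  x=3 (Denby, w=120) cum 155
  x=4 (Ashton, w=50) cum 205  ← median
  x=4 (Brookfield, w=11) cum 216
  x=10 (Elwood, w=125) cum 341
⇒ x* = 4
y-coordinate, sorted with cumulative weight:
  y=1 (Calder, w=35) cum 35
  y=1 (Elwood, w=125) cum 160
  y=6 (Denby, w=120) cum 280  ← median
  y=7 (Brookfield, w=11) cum 291
  y=9 (Ashton, w=50) cum 341
⇒ y* = 6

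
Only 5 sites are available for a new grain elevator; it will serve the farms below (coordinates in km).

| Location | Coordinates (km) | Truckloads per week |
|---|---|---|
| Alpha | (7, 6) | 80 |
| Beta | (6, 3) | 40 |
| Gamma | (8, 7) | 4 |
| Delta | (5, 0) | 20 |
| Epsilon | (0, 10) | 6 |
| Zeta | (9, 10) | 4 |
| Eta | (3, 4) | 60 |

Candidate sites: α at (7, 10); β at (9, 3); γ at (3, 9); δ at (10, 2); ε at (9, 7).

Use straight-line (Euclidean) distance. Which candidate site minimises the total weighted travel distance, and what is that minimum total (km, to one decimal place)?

Total weighted distance at each candidate:
  α (7, 10): total = 1302.1
  β (9, 3): total = 986.3
  γ (3, 9): total = 1217.6
  δ (10, 2): total = 1240.1
  ε (9, 7): total = 1015.5
Minimum is at β with total 986.3 km.

β, total 986.3 km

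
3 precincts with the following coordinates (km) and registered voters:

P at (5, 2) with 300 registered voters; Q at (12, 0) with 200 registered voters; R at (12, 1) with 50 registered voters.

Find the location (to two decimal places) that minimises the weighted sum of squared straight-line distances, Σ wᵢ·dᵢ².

The minimiser of Σwᵢ‖p−pᵢ‖² is the weighted centroid p* = (Σwᵢpᵢ)/(Σwᵢ).
Σwᵢ = 550.
Σwᵢxᵢ = 300·5 + 200·12 + 50·12 = 4500.
Σwᵢyᵢ = 300·2 + 200·0 + 50·1 = 650.
x* = 4500/550 = 8.18, y* = 650/550 = 1.18.

(8.18, 1.18)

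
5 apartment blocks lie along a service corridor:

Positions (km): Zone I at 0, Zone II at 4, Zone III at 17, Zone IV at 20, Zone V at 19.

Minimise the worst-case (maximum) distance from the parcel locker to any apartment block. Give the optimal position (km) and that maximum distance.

location 10, max distance 10

The 1-center on a line is the midpoint of the two extreme points: leftmost at 0, rightmost at 20.
Optimal location = (0 + 20)/2 = 10; maximum distance = (20 − 0)/2 = 10.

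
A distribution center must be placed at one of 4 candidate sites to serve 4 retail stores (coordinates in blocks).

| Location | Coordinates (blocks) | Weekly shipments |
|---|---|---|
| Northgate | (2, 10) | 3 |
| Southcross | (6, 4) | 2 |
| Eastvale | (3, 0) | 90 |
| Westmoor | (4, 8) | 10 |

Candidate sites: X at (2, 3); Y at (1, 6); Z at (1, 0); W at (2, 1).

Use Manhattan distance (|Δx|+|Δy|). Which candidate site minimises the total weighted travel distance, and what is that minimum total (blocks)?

Total weighted distance at each candidate:
  X (2, 3): total = 461
  Y (1, 6): total = 799
  Z (1, 0): total = 341
  W (2, 1): total = 311
Minimum is at W with total 311 blocks.

W, total 311 blocks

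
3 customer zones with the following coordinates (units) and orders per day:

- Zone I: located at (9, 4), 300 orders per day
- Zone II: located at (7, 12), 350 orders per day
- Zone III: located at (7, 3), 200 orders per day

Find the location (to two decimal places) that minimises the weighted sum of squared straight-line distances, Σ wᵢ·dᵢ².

(7.71, 7.06)

The minimiser of Σwᵢ‖p−pᵢ‖² is the weighted centroid p* = (Σwᵢpᵢ)/(Σwᵢ).
Σwᵢ = 850.
Σwᵢxᵢ = 300·9 + 350·7 + 200·7 = 6550.
Σwᵢyᵢ = 300·4 + 350·12 + 200·3 = 6000.
x* = 6550/850 = 7.71, y* = 6000/850 = 7.06.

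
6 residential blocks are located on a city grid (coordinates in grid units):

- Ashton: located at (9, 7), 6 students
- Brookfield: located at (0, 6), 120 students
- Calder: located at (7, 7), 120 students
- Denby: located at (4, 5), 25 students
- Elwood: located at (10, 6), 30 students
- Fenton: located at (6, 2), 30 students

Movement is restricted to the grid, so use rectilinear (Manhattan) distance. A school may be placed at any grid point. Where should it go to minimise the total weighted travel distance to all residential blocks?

Manhattan distance separates: Σwᵢ(|x−xᵢ|+|y−yᵢ|) = Σwᵢ|x−xᵢ| + Σwᵢ|y−yᵢ|, so x and y are optimised independently as 1-D weighted medians.
Total weight W = 331; half = 165.5.
x-coordinate, sorted with cumulative weight:
  x=0 (Brookfield, w=120) cum 120
  x=4 (Denby, w=25) cum 145
  x=6 (Fenton, w=30) cum 175  ← median
  x=7 (Calder, w=120) cum 295
  x=9 (Ashton, w=6) cum 301
  x=10 (Elwood, w=30) cum 331
⇒ x* = 6
y-coordinate, sorted with cumulative weight:
  y=2 (Fenton, w=30) cum 30
  y=5 (Denby, w=25) cum 55
  y=6 (Brookfield, w=120) cum 175  ← median
  y=6 (Elwood, w=30) cum 205
  y=7 (Ashton, w=6) cum 211
  y=7 (Calder, w=120) cum 331
⇒ y* = 6

(6, 6)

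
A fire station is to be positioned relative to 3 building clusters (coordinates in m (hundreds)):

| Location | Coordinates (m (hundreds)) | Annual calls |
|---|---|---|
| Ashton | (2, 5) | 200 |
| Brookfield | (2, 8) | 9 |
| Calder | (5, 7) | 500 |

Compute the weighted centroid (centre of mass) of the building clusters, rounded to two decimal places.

(4.12, 6.45)

The minimiser of Σwᵢ‖p−pᵢ‖² is the weighted centroid p* = (Σwᵢpᵢ)/(Σwᵢ).
Σwᵢ = 709.
Σwᵢxᵢ = 200·2 + 9·2 + 500·5 = 2918.
Σwᵢyᵢ = 200·5 + 9·8 + 500·7 = 4572.
x* = 2918/709 = 4.12, y* = 4572/709 = 6.45.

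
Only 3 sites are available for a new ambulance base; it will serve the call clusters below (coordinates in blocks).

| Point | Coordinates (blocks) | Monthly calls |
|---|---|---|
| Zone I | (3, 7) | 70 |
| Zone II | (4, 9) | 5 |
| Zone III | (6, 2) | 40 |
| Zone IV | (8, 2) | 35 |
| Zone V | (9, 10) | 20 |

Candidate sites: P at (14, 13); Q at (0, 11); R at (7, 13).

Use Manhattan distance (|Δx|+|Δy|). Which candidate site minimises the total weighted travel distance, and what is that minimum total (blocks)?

R, total 1735 blocks

Total weighted distance at each candidate:
  P (14, 13): total = 2775
  Q (0, 11): total = 1915
  R (7, 13): total = 1735
Minimum is at R with total 1735 blocks.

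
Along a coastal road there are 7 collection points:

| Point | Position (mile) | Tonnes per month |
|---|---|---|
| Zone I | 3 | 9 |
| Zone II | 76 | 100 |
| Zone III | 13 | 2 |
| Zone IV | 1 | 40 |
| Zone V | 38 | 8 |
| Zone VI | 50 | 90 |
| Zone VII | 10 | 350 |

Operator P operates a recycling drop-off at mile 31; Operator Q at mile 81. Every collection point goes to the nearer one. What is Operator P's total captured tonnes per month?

499

The indifferent point is the midpoint (31+81)/2 = 56; collection points left of it (closer to Operator P at 31) go to Operator P, those right go to Operator Q.
  Zone IV at 1 (w=40) → Operator P
  Zone I at 3 (w=9) → Operator P
  Zone VII at 10 (w=350) → Operator P
  Zone III at 13 (w=2) → Operator P
  Zone V at 38 (w=8) → Operator P
  Zone VI at 50 (w=90) → Operator P
  Zone II at 76 (w=100) → Operator Q
Operator P captures 499; Operator Q captures 100.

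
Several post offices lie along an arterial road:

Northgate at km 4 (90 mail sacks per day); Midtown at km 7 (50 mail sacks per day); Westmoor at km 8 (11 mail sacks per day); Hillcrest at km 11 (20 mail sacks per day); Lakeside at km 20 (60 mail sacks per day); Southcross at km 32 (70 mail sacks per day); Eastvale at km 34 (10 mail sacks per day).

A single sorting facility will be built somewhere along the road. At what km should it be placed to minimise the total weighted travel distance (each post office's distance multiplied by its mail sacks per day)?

x = 11

For a sum of weighted absolute distances on a line, the optimum is the weighted median (not the mean). Total weight W = 311; half-weight = 155.5.
Sort by position and accumulate weight:
  km 4 (Northgate, w=90) → cum 90
  km 7 (Midtown, w=50) → cum 140
  km 8 (Westmoor, w=11) → cum 151
  km 11 (Hillcrest, w=20) → cum 171  ≥ 155.5 → median here
  km 20 (Lakeside, w=60) → cum 231
  km 32 (Southcross, w=70) → cum 301
  km 34 (Eastvale, w=10) → cum 311
Optimal location: km 11.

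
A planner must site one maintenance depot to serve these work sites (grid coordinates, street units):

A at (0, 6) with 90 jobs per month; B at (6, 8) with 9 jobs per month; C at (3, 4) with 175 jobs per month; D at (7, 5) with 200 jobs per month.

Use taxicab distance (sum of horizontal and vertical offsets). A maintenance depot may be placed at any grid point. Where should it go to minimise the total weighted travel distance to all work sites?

Manhattan distance separates: Σwᵢ(|x−xᵢ|+|y−yᵢ|) = Σwᵢ|x−xᵢ| + Σwᵢ|y−yᵢ|, so x and y are optimised independently as 1-D weighted medians.
Total weight W = 474; half = 237.
x-coordinate, sorted with cumulative weight:
  x=0 (A, w=90) cum 90
  x=3 (C, w=175) cum 265  ← median
  x=6 (B, w=9) cum 274
  x=7 (D, w=200) cum 474
⇒ x* = 3
y-coordinate, sorted with cumulative weight:
  y=4 (C, w=175) cum 175
  y=5 (D, w=200) cum 375  ← median
  y=6 (A, w=90) cum 465
  y=8 (B, w=9) cum 474
⇒ y* = 5

(3, 5)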